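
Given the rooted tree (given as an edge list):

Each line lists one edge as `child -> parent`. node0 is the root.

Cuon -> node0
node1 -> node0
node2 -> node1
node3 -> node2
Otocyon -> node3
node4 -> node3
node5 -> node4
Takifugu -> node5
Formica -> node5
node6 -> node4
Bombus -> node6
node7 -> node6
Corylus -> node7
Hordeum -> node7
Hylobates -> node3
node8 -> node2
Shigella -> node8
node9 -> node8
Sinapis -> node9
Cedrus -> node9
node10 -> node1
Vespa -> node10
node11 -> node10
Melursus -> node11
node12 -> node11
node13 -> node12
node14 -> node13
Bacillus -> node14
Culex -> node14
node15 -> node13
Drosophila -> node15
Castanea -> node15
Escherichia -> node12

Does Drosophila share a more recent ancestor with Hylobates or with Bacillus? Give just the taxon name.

Bacillus

The MRCA of Drosophila and Bacillus subtends ((Bacillus,Culex),(Drosophila,Castanea)) (4 taxa).
The MRCA of Drosophila and Hylobates subtends (((Otocyon,((Takifugu,Formica),(Bombus,(Corylus,Hordeum))),Hylobates),(Shigella,(Sinapis,Cedrus))),(Vespa,(Melursus,(((Bacillus,Culex),(Drosophila,Castanea)),Escherichia)))) (17 taxa).
The first is nested inside the second, so Drosophila shares a more recent common ancestor with Bacillus.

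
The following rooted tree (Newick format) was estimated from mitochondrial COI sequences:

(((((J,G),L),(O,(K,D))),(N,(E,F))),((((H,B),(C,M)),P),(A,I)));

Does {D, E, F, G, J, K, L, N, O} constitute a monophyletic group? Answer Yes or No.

The most recent common ancestor of these taxa subtends ((((J,G),L),(O,(K,D))),(N,(E,F))).
That clade has exactly 9 tips — every listed taxon and nothing else — so the group is monophyletic.

Yes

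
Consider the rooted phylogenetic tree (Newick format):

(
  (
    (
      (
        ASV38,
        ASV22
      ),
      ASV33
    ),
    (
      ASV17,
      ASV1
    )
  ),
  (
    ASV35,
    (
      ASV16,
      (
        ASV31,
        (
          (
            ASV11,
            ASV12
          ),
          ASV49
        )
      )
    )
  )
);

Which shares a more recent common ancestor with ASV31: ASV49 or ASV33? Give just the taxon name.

The MRCA of ASV31 and ASV49 subtends (ASV31,((ASV11,ASV12),ASV49)) (4 taxa).
The MRCA of ASV31 and ASV33 is the root, subtending the entire tree (11 taxa).
The first is nested inside the second, so ASV31 shares a more recent common ancestor with ASV49.

ASV49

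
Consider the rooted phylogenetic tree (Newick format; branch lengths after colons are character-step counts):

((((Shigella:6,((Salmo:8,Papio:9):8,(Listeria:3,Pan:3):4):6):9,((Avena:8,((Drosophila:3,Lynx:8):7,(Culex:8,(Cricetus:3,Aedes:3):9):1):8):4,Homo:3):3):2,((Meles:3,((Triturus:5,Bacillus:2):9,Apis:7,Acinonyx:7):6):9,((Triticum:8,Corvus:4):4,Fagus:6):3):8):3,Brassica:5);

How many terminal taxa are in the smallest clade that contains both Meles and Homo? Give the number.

20

The MRCA of Meles and Homo is the node subtending (((Shigella,((Salmo,Papio),(Listeria,Pan))),((Avena,((Drosophila,Lynx),(Culex,(Cricetus,Aedes)))),Homo)),((Meles,((Triturus,Bacillus),Apis,Acinonyx)),((Triticum,Corvus),Fagus))).
That clade contains 20 terminal taxa: Acinonyx, Aedes, Apis, Avena, Bacillus, Corvus, Cricetus, Culex, Drosophila, Fagus, Homo, Listeria, Lynx, Meles, Pan, Papio, Salmo, Shigella, Triticum, Triturus.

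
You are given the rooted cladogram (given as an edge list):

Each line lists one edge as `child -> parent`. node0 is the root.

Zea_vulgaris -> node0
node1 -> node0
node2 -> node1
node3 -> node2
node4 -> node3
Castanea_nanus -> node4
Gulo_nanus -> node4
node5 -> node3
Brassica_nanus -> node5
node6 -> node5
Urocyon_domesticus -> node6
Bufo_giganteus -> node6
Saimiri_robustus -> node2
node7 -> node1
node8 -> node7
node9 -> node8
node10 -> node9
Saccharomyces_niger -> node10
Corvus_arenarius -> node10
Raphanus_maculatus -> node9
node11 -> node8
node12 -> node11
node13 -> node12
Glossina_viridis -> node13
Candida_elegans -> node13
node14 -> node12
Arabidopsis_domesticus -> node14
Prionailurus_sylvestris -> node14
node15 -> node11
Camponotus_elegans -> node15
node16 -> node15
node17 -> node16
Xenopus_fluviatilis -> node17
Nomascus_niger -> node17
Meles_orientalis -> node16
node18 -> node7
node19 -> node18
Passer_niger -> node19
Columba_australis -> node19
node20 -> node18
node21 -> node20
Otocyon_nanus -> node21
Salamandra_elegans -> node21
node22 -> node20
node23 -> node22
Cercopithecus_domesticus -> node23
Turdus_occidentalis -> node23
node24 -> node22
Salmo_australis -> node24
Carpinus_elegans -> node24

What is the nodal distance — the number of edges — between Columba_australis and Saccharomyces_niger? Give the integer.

The MRCA of Columba_australis and Saccharomyces_niger is the node subtending ((((Saccharomyces_niger,Corvus_arenarius),Raphanus_maculatus),(((Glossina_viridis,Candida_elegans),(Arabidopsis_domesticus,Prionailurus_sylvestris)),(Camponotus_elegans,((Xenopus_fluviatilis,Nomascus_niger),Meles_orientalis)))),((Passer_niger,Columba_australis),((Otocyon_nanus,Salamandra_elegans),((Cercopithecus_domesticus,Turdus_occidentalis),(Salmo_australis,Carpinus_elegans))))).
From Columba_australis up to that node: 3 branches. From Saccharomyces_niger up to the same node: 4 branches. Total: 3 + 4 = 7.

7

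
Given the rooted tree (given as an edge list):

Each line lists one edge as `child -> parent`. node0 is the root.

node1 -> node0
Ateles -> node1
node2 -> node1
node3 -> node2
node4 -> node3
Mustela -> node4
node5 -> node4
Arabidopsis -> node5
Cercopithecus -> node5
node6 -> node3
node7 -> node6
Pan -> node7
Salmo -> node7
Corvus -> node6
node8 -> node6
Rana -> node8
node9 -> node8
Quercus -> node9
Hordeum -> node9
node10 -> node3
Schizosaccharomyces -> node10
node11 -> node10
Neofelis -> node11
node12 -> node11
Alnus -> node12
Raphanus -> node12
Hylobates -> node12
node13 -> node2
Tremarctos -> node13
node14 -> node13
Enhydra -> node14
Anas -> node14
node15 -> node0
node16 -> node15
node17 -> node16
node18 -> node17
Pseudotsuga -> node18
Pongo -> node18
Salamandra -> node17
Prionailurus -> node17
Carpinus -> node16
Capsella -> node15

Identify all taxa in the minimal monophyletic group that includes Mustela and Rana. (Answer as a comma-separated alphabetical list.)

Alnus, Arabidopsis, Cercopithecus, Corvus, Hordeum, Hylobates, Mustela, Neofelis, Pan, Quercus, Rana, Raphanus, Salmo, Schizosaccharomyces

Tracing Mustela: it sits inside (Mustela,(Arabidopsis,Cercopithecus)).
Tracing Rana: it sits inside (Rana,(Quercus,Hordeum)).
The smallest clade enclosing both is ((Mustela,(Arabidopsis,Cercopithecus)),((Pan,Salmo),Corvus,(Rana,(Quercus,Hordeum))),(Schizosaccharomyces,(Neofelis,(Alnus,Raphanus,Hylobates)))); the answer is its 14 terminal taxa in alphabetical order.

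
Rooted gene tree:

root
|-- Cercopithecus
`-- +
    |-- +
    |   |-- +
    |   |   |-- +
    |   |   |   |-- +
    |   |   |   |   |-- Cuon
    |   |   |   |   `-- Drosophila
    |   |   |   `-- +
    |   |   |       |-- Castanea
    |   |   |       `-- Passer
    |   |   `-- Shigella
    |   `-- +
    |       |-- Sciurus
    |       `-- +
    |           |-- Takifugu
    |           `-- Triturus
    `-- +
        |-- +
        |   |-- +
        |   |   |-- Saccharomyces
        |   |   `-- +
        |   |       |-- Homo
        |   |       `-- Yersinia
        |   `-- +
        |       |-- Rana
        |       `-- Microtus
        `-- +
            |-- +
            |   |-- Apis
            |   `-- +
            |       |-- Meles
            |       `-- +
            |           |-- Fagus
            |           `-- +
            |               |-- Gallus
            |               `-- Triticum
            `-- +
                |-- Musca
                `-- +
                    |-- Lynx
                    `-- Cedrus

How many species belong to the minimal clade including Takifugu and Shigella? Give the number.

8

The MRCA of Takifugu and Shigella is the node subtending ((((Cuon,Drosophila),(Castanea,Passer)),Shigella),(Sciurus,(Takifugu,Triturus))).
That clade contains 8 terminal taxa: Castanea, Cuon, Drosophila, Passer, Sciurus, Shigella, Takifugu, Triturus.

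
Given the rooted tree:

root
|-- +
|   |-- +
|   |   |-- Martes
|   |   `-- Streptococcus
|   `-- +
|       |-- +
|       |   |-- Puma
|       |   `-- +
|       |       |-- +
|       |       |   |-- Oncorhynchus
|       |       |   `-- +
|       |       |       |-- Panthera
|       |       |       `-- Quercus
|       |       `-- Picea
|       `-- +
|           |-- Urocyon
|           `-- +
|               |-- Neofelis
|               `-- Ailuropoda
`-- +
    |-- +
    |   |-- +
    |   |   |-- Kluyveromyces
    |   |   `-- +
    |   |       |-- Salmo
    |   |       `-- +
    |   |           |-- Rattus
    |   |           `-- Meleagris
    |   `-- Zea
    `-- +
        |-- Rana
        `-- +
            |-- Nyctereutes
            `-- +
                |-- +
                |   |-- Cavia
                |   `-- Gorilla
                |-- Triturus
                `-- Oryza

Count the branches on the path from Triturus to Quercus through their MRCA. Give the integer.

The MRCA of Triturus and Quercus is the root of the tree.
From Triturus up to that node: 5 branches. From Quercus up to the same node: 7 branches. Total: 5 + 7 = 12.

12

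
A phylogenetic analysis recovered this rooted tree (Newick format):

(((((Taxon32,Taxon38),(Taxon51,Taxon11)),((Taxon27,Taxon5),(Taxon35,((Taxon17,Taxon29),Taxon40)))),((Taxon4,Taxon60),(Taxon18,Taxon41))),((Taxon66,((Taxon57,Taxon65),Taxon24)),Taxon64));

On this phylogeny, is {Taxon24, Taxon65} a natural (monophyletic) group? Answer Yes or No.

No

The MRCA of the listed taxa subtends ((Taxon57,Taxon65),Taxon24).
That clade also contains Taxon57, which is not in the proposed group, so the group is not monophyletic.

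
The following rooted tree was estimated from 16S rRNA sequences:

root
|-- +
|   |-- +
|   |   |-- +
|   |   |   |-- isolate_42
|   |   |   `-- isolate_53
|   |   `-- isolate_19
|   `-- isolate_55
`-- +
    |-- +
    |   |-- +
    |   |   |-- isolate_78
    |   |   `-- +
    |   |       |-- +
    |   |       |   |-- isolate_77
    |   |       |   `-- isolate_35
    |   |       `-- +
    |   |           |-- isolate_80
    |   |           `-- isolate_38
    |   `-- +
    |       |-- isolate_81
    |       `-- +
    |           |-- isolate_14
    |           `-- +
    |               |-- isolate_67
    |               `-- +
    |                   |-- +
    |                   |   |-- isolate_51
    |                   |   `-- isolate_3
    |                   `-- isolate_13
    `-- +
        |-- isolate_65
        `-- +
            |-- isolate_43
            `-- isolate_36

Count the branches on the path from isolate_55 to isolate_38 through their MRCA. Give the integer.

8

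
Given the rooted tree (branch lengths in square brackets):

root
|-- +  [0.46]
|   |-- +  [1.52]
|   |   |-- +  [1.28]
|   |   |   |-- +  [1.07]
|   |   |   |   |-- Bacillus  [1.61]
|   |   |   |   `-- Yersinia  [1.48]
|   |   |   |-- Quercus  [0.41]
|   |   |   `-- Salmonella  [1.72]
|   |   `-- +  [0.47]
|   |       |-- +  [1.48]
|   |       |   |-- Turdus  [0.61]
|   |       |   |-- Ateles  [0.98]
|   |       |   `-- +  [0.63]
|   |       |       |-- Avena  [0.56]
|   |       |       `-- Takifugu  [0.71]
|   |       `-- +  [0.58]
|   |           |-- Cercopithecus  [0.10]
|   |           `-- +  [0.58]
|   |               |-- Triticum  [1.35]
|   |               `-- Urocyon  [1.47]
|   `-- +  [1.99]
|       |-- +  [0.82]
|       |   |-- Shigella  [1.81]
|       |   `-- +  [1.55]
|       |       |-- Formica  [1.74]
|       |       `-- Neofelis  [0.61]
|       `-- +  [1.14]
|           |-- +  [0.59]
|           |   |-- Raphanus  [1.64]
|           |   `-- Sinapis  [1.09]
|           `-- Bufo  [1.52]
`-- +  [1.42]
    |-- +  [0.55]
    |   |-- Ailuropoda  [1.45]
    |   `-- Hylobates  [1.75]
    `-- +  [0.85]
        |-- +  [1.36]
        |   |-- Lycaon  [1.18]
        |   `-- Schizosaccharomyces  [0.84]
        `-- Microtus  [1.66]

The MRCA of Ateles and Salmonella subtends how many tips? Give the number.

11

The MRCA of Ateles and Salmonella is the node subtending (((Bacillus,Yersinia),Quercus,Salmonella),((Turdus,Ateles,(Avena,Takifugu)),(Cercopithecus,(Triticum,Urocyon)))).
That clade contains 11 terminal taxa: Ateles, Avena, Bacillus, Cercopithecus, Quercus, Salmonella, Takifugu, Triticum, Turdus, Urocyon, Yersinia.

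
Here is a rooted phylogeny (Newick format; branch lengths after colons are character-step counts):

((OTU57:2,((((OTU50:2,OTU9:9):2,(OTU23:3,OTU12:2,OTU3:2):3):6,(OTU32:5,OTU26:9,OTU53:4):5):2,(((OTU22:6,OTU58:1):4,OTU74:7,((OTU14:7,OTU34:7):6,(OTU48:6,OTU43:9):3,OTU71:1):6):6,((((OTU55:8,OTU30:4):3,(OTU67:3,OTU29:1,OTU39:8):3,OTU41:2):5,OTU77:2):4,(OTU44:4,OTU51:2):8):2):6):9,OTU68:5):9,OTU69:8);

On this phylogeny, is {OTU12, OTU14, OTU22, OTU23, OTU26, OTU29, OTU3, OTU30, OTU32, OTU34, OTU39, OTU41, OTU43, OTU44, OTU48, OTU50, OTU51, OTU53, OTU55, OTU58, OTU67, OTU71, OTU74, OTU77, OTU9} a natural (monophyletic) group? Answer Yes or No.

Yes

The most recent common ancestor of these taxa subtends ((((OTU50,OTU9),(OTU23,OTU12,OTU3)),(OTU32,OTU26,OTU53)),(((OTU22,OTU58),OTU74,((OTU14,OTU34),(OTU48,OTU43),OTU71)),((((OTU55,OTU30),(OTU67,OTU29,OTU39),OTU41),OTU77),(OTU44,OTU51)))).
That clade has exactly 25 tips — every listed taxon and nothing else — so the group is monophyletic.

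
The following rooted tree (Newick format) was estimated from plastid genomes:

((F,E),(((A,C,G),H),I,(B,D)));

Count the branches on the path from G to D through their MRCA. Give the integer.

The MRCA of G and D is the node subtending (((A,C,G),H),I,(B,D)).
From G up to that node: 3 branches. From D up to the same node: 2 branches. Total: 3 + 2 = 5.

5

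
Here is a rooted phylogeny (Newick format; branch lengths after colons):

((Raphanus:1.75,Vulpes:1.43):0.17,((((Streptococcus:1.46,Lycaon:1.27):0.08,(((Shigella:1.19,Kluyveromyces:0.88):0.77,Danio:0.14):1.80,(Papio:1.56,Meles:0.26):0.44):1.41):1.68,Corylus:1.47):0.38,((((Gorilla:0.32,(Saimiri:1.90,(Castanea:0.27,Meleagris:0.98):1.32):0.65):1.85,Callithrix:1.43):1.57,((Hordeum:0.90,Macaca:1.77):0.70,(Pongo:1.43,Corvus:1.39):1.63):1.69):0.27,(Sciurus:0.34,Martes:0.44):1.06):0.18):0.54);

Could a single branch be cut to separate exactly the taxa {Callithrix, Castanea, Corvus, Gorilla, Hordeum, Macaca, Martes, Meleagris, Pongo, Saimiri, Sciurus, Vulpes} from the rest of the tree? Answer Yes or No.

No

The MRCA of the listed taxa is the root, so the smallest clade containing them is the whole tree.
That clade also contains Corylus, Danio, Kluyveromyces, Lycaon, Meles, Papio, Raphanus, Shigella, Streptococcus, which are not in the proposed group, so the group is not monophyletic.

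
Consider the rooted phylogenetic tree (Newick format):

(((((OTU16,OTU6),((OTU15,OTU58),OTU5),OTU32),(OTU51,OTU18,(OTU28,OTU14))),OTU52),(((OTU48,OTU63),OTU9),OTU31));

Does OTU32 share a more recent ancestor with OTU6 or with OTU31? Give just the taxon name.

The MRCA of OTU32 and OTU6 subtends ((OTU16,OTU6),((OTU15,OTU58),OTU5),OTU32) (6 taxa).
The MRCA of OTU32 and OTU31 is the root, subtending the entire tree (15 taxa).
The first is nested inside the second, so OTU32 shares a more recent common ancestor with OTU6.

OTU6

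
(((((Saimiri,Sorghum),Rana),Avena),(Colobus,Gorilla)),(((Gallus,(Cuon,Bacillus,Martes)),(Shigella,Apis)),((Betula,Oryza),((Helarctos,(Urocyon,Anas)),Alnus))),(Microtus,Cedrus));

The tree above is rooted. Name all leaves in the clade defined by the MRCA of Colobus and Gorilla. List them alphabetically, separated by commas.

Tracing Colobus: it sits inside (Colobus,Gorilla).
Tracing Gorilla: it sits inside (Colobus,Gorilla).
The smallest clade enclosing both is (Colobus,Gorilla); the answer is its 2 terminal taxa in alphabetical order.

Colobus, Gorilla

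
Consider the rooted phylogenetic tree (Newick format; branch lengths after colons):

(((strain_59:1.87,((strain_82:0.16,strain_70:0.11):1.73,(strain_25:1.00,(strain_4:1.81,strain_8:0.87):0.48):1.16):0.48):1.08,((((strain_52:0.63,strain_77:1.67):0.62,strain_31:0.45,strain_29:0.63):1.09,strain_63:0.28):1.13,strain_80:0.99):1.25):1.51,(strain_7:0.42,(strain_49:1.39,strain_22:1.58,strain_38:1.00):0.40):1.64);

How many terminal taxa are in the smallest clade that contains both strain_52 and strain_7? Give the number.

The MRCA of strain_52 and strain_7 is the root, so the clade is the entire tree.
That clade contains 16 terminal taxa: strain_22, strain_25, strain_29, strain_31, strain_38, strain_4, strain_49, strain_52, strain_59, strain_63, strain_7, strain_70, strain_77, strain_8, strain_80, strain_82.

16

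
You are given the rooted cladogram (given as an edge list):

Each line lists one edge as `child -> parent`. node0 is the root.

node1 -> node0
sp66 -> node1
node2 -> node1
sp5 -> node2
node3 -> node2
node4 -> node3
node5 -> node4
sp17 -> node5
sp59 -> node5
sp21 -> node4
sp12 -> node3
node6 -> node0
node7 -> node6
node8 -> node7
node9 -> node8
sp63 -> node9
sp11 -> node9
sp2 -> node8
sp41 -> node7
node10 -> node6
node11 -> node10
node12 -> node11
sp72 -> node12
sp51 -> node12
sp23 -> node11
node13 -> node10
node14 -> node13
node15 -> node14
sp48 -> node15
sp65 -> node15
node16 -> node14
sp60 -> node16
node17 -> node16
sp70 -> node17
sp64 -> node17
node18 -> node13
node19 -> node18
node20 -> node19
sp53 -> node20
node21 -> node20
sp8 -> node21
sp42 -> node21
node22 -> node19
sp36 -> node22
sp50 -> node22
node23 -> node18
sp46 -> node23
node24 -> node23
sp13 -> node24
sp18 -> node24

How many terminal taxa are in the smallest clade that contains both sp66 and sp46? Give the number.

26

The MRCA of sp66 and sp46 is the root, so the clade is the entire tree.
That clade contains 26 terminal taxa: sp11, sp12, sp13, sp17, sp18, sp2, sp21, sp23, sp36, sp41, sp42, sp46, sp48, sp5, sp50, sp51, sp53, sp59, sp60, sp63, sp64, sp65, sp66, sp70, sp72, sp8.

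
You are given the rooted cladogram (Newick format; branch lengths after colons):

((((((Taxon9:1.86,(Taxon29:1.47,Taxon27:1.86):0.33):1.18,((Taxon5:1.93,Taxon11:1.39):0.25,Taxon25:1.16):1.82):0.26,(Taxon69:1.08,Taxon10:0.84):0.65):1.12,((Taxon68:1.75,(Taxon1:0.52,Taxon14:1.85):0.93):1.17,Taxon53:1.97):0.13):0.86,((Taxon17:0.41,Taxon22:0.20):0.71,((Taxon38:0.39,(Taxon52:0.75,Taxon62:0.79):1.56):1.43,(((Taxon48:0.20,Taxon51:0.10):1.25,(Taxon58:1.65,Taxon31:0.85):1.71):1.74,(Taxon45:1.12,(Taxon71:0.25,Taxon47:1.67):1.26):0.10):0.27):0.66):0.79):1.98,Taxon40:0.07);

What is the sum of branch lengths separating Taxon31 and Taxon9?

The path runs Taxon31 → … → MRCA → … → Taxon9; the MRCA is the node subtending (((((Taxon9,(Taxon29,Taxon27)),((Taxon5,Taxon11),Taxon25)),(Taxon69,Taxon10)),((Taxon68,(Taxon1,Taxon14)),Taxon53)),((Taxon17,Taxon22),((Taxon38,(Taxon52,Taxon62)),(((Taxon48,Taxon51),(Taxon58,Taxon31)),(Taxon45,(Taxon71,Taxon47)))))).
Branch lengths along that path: 0.85 + 1.71 + 1.74 + 0.27 + 0.66 + 0.79 + 0.86 + 1.12 + 0.26 + 1.18 + 1.86 = 11.30.

11.30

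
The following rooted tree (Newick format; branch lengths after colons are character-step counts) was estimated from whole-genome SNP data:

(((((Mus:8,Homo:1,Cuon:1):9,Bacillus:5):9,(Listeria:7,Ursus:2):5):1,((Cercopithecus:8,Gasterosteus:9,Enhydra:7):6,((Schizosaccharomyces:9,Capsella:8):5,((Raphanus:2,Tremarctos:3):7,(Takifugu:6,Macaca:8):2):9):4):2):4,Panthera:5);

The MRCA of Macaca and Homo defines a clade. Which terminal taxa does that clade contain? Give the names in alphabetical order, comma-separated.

Bacillus, Capsella, Cercopithecus, Cuon, Enhydra, Gasterosteus, Homo, Listeria, Macaca, Mus, Raphanus, Schizosaccharomyces, Takifugu, Tremarctos, Ursus

Tracing Macaca: it sits inside (Takifugu,Macaca).
Tracing Homo: it sits inside (Mus,Homo,Cuon).
The smallest clade enclosing both is ((((Mus,Homo,Cuon),Bacillus),(Listeria,Ursus)),((Cercopithecus,Gasterosteus,Enhydra),((Schizosaccharomyces,Capsella),((Raphanus,Tremarctos),(Takifugu,Macaca))))); the answer is its 15 terminal taxa in alphabetical order.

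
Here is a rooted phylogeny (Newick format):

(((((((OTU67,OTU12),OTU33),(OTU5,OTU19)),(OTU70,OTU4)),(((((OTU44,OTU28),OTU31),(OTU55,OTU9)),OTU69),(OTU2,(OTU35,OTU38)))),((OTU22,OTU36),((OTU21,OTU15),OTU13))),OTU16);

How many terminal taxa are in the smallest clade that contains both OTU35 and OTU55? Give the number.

The MRCA of OTU35 and OTU55 is the node subtending (((((OTU44,OTU28),OTU31),(OTU55,OTU9)),OTU69),(OTU2,(OTU35,OTU38))).
That clade contains 9 terminal taxa: OTU2, OTU28, OTU31, OTU35, OTU38, OTU44, OTU55, OTU69, OTU9.

9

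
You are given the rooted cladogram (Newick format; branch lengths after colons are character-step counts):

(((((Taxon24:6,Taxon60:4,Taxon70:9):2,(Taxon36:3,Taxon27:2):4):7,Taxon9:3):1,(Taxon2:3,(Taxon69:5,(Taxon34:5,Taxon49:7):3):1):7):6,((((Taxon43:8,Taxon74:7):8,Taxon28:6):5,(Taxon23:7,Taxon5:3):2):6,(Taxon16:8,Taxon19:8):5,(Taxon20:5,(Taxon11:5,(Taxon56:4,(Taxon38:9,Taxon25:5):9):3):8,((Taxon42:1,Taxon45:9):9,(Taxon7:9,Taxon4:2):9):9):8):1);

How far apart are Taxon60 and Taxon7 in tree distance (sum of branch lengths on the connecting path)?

56

The path runs Taxon60 → … → MRCA → … → Taxon7; the MRCA is the root of the tree.
Branch lengths along that path: 4 + 2 + 7 + 1 + 6 + 1 + 8 + 9 + 9 + 9 = 56.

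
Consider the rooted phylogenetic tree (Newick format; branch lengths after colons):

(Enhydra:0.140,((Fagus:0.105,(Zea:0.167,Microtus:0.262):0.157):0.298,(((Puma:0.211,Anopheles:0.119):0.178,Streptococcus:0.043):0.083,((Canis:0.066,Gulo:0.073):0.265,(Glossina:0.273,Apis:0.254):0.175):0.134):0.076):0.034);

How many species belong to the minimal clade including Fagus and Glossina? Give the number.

10

The MRCA of Fagus and Glossina is the node subtending ((Fagus,(Zea,Microtus)),(((Puma,Anopheles),Streptococcus),((Canis,Gulo),(Glossina,Apis)))).
That clade contains 10 terminal taxa: Anopheles, Apis, Canis, Fagus, Glossina, Gulo, Microtus, Puma, Streptococcus, Zea.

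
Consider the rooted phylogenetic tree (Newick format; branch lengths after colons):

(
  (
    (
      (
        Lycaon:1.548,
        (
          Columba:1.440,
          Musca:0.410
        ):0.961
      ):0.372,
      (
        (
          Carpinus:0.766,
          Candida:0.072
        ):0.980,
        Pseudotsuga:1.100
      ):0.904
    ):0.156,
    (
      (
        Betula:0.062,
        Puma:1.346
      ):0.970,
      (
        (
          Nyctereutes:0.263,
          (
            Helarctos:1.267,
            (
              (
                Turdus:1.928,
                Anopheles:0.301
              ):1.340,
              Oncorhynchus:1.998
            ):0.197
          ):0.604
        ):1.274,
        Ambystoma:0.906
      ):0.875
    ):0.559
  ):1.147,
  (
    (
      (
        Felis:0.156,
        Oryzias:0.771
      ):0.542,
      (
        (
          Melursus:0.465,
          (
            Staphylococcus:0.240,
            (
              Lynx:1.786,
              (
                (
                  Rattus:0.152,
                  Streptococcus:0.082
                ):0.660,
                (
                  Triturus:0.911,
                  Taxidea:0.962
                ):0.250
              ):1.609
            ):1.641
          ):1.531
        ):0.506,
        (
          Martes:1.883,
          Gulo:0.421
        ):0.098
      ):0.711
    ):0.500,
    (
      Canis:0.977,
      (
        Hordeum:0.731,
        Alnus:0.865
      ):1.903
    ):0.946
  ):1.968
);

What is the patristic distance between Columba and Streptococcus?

13.284

The path runs Columba → … → MRCA → … → Streptococcus; the MRCA is the root of the tree.
Branch lengths along that path: 1.440 + 0.961 + 0.372 + 0.156 + 1.147 + 1.968 + 0.500 + 0.711 + 0.506 + 1.531 + 1.641 + 1.609 + 0.660 + 0.082 = 13.284.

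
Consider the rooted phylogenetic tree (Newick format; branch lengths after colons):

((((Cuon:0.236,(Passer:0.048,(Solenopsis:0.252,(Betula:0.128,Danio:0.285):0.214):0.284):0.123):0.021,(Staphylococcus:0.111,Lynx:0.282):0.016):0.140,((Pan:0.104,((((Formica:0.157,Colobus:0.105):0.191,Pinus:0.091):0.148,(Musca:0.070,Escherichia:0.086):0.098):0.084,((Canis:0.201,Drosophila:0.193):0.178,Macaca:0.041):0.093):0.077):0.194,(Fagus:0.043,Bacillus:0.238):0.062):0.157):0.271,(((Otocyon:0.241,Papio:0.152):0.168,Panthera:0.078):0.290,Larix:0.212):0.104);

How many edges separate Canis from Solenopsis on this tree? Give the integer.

11

The MRCA of Canis and Solenopsis is the node subtending (((Cuon,(Passer,(Solenopsis,(Betula,Danio)))),(Staphylococcus,Lynx)),((Pan,((((Formica,Colobus),Pinus),(Musca,Escherichia)),((Canis,Drosophila),Macaca))),(Fagus,Bacillus))).
From Canis up to that node: 6 branches. From Solenopsis up to the same node: 5 branches. Total: 6 + 5 = 11.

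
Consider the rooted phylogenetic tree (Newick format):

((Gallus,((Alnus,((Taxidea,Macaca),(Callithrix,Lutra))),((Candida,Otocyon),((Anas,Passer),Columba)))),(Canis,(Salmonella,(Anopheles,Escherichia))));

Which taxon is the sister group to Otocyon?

Otocyon attaches to the tree at the node subtending (Candida,Otocyon).
The other lineage descending from that same node — the sister group — is the single tip Candida.

Candida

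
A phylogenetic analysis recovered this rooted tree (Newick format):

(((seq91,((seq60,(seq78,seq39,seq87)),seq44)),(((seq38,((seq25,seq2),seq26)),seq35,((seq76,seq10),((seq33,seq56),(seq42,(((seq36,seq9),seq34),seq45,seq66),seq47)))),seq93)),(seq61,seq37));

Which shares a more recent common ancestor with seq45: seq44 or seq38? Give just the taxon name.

The MRCA of seq45 and seq38 subtends ((seq38,((seq25,seq2),seq26)),seq35,((seq76,seq10),((seq33,seq56),(seq42,(((seq36,seq9),seq34),seq45,seq66),seq47)))) (16 taxa).
The MRCA of seq45 and seq44 subtends ((seq91,((seq60,(seq78,seq39,seq87)),seq44)),(((seq38,((seq25,seq2),seq26)),seq35,((seq76,seq10),((seq33,seq56),(seq42,(((seq36,seq9),seq34),seq45,seq66),seq47)))),seq93)) (23 taxa).
The first is nested inside the second, so seq45 shares a more recent common ancestor with seq38.

seq38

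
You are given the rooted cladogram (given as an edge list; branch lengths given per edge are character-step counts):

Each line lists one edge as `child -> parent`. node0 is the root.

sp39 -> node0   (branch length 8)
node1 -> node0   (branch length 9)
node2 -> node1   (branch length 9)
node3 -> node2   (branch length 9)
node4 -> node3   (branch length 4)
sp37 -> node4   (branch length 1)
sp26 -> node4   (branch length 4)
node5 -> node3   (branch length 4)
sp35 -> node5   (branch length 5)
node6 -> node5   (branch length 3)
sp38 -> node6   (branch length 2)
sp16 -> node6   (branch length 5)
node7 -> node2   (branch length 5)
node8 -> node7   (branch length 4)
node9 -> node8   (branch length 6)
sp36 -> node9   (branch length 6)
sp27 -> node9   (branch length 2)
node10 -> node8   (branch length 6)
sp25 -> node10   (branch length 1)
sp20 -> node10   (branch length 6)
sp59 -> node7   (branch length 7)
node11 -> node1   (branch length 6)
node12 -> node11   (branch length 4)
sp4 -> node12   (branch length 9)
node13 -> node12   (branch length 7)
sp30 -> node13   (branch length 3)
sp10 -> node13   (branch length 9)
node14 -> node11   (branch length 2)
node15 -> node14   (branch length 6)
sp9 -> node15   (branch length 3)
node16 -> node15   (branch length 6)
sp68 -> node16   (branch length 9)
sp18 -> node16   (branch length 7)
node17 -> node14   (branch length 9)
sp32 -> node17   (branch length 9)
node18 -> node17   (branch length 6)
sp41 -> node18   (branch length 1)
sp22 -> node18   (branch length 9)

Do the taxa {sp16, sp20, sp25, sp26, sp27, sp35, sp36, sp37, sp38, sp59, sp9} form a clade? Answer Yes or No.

No

The MRCA of the listed taxa subtends ((((sp37,sp26),(sp35,(sp38,sp16))),(((sp36,sp27),(sp25,sp20)),sp59)),((sp4,(sp30,sp10)),((sp9,(sp68,sp18)),(sp32,(sp41,sp22))))).
That clade also contains sp10, sp18, sp22, sp30, sp32, sp4, sp41, sp68, which are not in the proposed group, so the group is not monophyletic.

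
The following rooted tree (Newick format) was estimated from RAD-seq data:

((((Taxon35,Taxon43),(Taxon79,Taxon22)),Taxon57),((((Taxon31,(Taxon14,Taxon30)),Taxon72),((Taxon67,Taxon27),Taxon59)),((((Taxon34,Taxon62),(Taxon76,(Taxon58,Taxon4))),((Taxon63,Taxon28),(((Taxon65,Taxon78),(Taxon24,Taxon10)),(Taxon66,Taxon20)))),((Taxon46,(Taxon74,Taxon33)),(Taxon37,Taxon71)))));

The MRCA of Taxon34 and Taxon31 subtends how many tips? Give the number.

25

The MRCA of Taxon34 and Taxon31 is the node subtending ((((Taxon31,(Taxon14,Taxon30)),Taxon72),((Taxon67,Taxon27),Taxon59)),((((Taxon34,Taxon62),(Taxon76,(Taxon58,Taxon4))),((Taxon63,Taxon28),(((Taxon65,Taxon78),(Taxon24,Taxon10)),(Taxon66,Taxon20)))),((Taxon46,(Taxon74,Taxon33)),(Taxon37,Taxon71)))).
That clade contains 25 terminal taxa: Taxon10, Taxon14, Taxon20, Taxon24, Taxon27, Taxon28, Taxon30, Taxon31, Taxon33, Taxon34, Taxon37, Taxon4, Taxon46, Taxon58, Taxon59, Taxon62, Taxon63, Taxon65, Taxon66, Taxon67, Taxon71, Taxon72, Taxon74, Taxon76, Taxon78.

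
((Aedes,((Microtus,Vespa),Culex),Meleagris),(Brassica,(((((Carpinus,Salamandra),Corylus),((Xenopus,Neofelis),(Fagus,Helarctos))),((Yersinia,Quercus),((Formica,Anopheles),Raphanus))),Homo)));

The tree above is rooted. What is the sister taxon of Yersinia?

Quercus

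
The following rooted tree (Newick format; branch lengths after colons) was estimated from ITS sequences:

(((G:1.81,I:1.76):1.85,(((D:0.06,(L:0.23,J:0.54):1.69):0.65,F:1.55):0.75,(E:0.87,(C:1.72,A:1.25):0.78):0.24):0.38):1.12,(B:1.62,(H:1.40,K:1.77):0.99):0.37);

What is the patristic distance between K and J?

8.26

The path runs K → … → MRCA → … → J; the MRCA is the root of the tree.
Branch lengths along that path: 1.77 + 0.99 + 0.37 + 1.12 + 0.38 + 0.75 + 0.65 + 1.69 + 0.54 = 8.26.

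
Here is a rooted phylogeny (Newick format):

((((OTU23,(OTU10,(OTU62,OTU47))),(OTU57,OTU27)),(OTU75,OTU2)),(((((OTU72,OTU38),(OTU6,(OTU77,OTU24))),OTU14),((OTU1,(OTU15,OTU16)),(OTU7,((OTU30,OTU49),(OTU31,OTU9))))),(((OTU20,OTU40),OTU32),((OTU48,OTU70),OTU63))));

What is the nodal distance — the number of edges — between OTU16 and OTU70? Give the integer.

9

The MRCA of OTU16 and OTU70 is the node subtending (((((OTU72,OTU38),(OTU6,(OTU77,OTU24))),OTU14),((OTU1,(OTU15,OTU16)),(OTU7,((OTU30,OTU49),(OTU31,OTU9))))),(((OTU20,OTU40),OTU32),((OTU48,OTU70),OTU63))).
From OTU16 up to that node: 5 branches. From OTU70 up to the same node: 4 branches. Total: 5 + 4 = 9.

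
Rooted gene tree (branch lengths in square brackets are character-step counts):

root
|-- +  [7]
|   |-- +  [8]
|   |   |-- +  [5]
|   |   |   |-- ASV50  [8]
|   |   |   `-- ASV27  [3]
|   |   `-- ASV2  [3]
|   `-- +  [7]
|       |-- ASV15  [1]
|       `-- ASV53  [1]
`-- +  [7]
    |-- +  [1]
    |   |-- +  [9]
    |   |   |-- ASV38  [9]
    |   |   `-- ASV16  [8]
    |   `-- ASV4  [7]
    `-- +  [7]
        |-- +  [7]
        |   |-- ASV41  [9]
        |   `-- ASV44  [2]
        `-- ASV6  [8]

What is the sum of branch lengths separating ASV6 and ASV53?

The path runs ASV6 → … → MRCA → … → ASV53; the MRCA is the root of the tree.
Branch lengths along that path: 8 + 7 + 7 + 7 + 7 + 1 = 37.

37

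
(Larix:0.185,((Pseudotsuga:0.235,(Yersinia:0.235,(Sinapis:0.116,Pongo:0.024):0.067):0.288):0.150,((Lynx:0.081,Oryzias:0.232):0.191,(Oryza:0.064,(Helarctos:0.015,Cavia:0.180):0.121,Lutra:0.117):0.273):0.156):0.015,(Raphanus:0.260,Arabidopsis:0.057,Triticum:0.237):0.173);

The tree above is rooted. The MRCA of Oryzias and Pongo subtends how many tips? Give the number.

The MRCA of Oryzias and Pongo is the node subtending ((Pseudotsuga,(Yersinia,(Sinapis,Pongo))),((Lynx,Oryzias),(Oryza,(Helarctos,Cavia),Lutra))).
That clade contains 10 terminal taxa: Cavia, Helarctos, Lutra, Lynx, Oryza, Oryzias, Pongo, Pseudotsuga, Sinapis, Yersinia.

10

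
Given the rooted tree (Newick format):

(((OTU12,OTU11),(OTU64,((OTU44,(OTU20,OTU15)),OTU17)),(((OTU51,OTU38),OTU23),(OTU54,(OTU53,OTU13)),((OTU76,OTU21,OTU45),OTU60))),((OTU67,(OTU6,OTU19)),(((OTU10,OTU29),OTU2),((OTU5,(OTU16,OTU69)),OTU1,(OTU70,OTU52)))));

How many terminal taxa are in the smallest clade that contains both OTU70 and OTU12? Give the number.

29

The MRCA of OTU70 and OTU12 is the root, so the clade is the entire tree.
That clade contains 29 terminal taxa: OTU1, OTU10, OTU11, OTU12, OTU13, OTU15, OTU16, OTU17, OTU19, OTU2, OTU20, OTU21, OTU23, OTU29, OTU38, OTU44, OTU45, OTU5, OTU51, OTU52, OTU53, OTU54, OTU6, OTU60, OTU64, OTU67, OTU69, OTU70, OTU76.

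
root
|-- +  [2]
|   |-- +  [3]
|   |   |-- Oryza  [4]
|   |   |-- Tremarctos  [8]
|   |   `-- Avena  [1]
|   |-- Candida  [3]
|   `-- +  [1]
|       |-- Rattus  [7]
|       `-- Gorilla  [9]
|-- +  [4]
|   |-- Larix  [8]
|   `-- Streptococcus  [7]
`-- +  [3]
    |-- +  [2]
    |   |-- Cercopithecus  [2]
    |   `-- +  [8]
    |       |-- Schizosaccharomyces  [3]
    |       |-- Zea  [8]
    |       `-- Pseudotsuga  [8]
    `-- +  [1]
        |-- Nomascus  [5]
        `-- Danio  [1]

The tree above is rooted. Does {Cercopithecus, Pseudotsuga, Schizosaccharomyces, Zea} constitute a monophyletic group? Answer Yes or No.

The most recent common ancestor of these taxa subtends (Cercopithecus,(Schizosaccharomyces,Zea,Pseudotsuga)).
That clade has exactly 4 tips — every listed taxon and nothing else — so the group is monophyletic.

Yes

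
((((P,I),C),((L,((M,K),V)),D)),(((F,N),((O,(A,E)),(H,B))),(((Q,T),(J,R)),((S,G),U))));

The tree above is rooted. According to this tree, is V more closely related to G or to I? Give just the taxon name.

I

The MRCA of V and I subtends (((P,I),C),((L,((M,K),V)),D)) (8 taxa).
The MRCA of V and G is the root, subtending the entire tree (22 taxa).
The first is nested inside the second, so V shares a more recent common ancestor with I.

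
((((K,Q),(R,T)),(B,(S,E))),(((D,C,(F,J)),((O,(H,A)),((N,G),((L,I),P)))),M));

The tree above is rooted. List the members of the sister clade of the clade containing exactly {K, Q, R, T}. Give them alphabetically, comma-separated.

B, E, S

The clade containing exactly {K, Q, R, T} attaches to the tree at the node subtending (((K,Q),(R,T)),(B,(S,E))).
The other lineage descending from that same node — the sister group — is (B,(S,E)); its 3 tips in alphabetical order are the answer.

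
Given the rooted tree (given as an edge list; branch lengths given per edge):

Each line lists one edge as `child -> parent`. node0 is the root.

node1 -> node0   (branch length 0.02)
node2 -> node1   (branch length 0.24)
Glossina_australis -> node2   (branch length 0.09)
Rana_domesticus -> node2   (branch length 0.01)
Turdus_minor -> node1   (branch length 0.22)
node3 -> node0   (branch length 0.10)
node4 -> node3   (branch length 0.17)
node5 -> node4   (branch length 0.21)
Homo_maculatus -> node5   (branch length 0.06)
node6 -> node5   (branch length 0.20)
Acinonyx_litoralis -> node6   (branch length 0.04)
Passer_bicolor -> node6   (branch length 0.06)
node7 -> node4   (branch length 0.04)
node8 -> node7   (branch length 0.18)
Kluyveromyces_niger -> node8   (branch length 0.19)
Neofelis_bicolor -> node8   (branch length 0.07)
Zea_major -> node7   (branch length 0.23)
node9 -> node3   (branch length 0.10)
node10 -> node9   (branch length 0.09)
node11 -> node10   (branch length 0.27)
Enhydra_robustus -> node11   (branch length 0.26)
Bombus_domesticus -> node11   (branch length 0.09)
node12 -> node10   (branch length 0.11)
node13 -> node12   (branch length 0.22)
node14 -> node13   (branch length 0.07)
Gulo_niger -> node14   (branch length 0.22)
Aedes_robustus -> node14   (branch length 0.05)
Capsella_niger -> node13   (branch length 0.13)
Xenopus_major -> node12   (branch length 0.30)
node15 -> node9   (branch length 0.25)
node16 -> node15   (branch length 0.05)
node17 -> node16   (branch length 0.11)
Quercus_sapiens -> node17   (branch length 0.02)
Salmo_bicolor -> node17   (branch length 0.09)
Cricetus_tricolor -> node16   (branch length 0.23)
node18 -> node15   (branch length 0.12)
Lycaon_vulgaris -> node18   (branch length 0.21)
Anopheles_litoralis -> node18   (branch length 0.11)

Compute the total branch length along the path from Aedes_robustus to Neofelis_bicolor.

1.10

The path runs Aedes_robustus → … → MRCA → … → Neofelis_bicolor; the MRCA is the node subtending (((Homo_maculatus,(Acinonyx_litoralis,Passer_bicolor)),((Kluyveromyces_niger,Neofelis_bicolor),Zea_major)),(((Enhydra_robustus,Bombus_domesticus),(((Gulo_niger,Aedes_robustus),Capsella_niger),Xenopus_major)),(((Quercus_sapiens,Salmo_bicolor),Cricetus_tricolor),(Lycaon_vulgaris,Anopheles_litoralis)))).
Branch lengths along that path: 0.05 + 0.07 + 0.22 + 0.11 + 0.09 + 0.10 + 0.17 + 0.04 + 0.18 + 0.07 = 1.10.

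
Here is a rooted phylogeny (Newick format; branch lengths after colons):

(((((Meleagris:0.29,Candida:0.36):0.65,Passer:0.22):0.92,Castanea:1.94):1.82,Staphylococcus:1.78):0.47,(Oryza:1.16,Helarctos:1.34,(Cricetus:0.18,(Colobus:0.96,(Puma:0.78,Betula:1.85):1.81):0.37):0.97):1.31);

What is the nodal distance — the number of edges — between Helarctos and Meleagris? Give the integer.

7

The MRCA of Helarctos and Meleagris is the root of the tree.
From Helarctos up to that node: 2 branches. From Meleagris up to the same node: 5 branches. Total: 2 + 5 = 7.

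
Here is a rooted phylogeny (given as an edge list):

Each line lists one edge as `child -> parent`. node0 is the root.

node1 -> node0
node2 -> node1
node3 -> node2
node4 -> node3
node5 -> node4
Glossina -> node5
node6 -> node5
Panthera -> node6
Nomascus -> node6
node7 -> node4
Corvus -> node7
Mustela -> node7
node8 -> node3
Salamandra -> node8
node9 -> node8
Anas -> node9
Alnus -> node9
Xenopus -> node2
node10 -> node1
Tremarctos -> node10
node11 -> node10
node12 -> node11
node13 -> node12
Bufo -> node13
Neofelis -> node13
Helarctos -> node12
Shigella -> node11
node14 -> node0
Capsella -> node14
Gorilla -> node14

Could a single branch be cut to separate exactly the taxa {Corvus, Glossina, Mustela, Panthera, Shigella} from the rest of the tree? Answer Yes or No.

No

The MRCA of the listed taxa subtends (((((Glossina,(Panthera,Nomascus)),(Corvus,Mustela)),(Salamandra,(Anas,Alnus))),Xenopus),(Tremarctos,(((Bufo,Neofelis),Helarctos),Shigella))).
That clade also contains Alnus, Anas, Bufo, Helarctos, Neofelis, Nomascus, Salamandra, Tremarctos, Xenopus, which are not in the proposed group, so the group is not monophyletic.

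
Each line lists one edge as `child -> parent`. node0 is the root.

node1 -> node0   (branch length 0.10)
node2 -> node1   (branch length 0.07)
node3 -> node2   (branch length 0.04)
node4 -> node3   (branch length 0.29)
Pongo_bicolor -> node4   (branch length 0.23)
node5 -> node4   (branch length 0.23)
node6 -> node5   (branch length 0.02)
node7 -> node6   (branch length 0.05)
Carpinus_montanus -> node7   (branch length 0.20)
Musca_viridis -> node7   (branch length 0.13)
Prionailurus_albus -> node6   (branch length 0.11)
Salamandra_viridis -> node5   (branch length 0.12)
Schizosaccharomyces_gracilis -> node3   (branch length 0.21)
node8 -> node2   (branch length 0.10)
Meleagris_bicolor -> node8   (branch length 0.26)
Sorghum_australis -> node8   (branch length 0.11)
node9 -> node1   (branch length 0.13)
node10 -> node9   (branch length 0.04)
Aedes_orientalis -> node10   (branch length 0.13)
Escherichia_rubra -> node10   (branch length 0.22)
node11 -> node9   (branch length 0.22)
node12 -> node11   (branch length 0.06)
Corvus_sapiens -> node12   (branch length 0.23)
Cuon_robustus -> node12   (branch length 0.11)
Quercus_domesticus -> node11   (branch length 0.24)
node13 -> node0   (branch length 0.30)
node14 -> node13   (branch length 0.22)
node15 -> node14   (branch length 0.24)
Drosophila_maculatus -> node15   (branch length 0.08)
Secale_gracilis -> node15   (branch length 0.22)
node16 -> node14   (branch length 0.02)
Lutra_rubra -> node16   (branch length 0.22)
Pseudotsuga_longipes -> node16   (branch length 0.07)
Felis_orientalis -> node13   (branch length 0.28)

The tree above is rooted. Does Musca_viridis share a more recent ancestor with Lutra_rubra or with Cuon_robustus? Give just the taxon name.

The MRCA of Musca_viridis and Cuon_robustus subtends ((((Pongo_bicolor,(((Carpinus_montanus,Musca_viridis),Prionailurus_albus),Salamandra_viridis)),Schizosaccharomyces_gracilis),(Meleagris_bicolor,Sorghum_australis)),((Aedes_orientalis,Escherichia_rubra),((Corvus_sapiens,Cuon_robustus),Quercus_domesticus))) (13 taxa).
The MRCA of Musca_viridis and Lutra_rubra is the root, subtending the entire tree (18 taxa).
The first is nested inside the second, so Musca_viridis shares a more recent common ancestor with Cuon_robustus.

Cuon_robustus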